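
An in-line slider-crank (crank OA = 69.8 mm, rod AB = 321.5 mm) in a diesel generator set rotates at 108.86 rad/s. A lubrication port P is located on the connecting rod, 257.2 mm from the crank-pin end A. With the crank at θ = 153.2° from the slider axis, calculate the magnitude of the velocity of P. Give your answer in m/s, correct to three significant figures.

ω = 108.9 rad/s.  Crank-pin speed |V_A| = rω = 7.5984 m/s, perpendicular to OA.
Rod angle: sinφ = −(r/L) sinθ ⇒ φ = -5.618°; ω_rod = −rω cosθ/√(L²−r²sin²θ) = +21.197 rad/s.
V_P = V_A + ω_rod × AP, with AP = 0.2572 m along the rod.
Components: V_Px = −rω sinθ − a·ω_rod·sinφ = -2.8923 m/s;  V_Py = rω cosθ + a·ω_rod·cosφ = -1.3564 m/s.
|V_P| = √(V_Px² + V_Py²) = 3.1946 m/s.

3.19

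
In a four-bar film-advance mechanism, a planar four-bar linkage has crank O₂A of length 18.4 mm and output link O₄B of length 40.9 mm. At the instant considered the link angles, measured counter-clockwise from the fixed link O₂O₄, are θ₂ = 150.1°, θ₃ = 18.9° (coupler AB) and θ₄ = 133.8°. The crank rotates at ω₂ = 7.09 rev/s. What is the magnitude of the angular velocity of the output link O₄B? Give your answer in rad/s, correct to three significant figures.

16.6

ω₂ = 44.55 rad/s (from 7.09 rev/s).
Differentiating the loop-closure r₂e^{iθ₂}+r₃e^{iθ₃}=r₁+r₄e^{iθ₄} gives r₂ω₂e^{iθ₂}+r₃ω₃e^{iθ₃}=r₄ω₄e^{iθ₄}.
Eliminating the other unknown: ω₄ = r₂ω₂ sin(θ₂−θ₃) / [r₄ sin(θ₄−θ₃)].
Numerator sine = +0.75241; denominator sine = +0.90704.
Result = 0.0184·44.55·(+0.75241) / (0.0409·(+0.90704)) = +16.625 rad/s; magnitude 16.625 rad/s.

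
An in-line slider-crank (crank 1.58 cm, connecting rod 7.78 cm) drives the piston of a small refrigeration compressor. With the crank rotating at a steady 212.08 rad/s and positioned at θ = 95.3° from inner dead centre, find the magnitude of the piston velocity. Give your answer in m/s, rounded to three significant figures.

ω = 212.1 rad/s
For an in-line slider-crank, x = r cosθ + √(L² − r² sin²θ), so v = −rω sinθ·[1 + r cosθ/√(L² − r² sin²θ)].
With r = 0.0158 m, L = 0.0778 m, θ = 95.3°: √(L² − r² sin²θ) = 0.076193 m.
v = −0.0158·212.1·0.99572·[1 + 0.0158·-0.09237/0.076193] = -3.2726 m/s.
|v| = 3.2726 m/s.

3.27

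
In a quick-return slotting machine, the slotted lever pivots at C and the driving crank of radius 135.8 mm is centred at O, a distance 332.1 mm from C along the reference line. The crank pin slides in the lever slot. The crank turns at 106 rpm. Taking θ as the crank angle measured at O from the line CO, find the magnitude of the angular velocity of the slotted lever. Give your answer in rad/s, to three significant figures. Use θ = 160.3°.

6.09

ω = 11.1 rad/s (from 106 rpm).
Crank pin A relative to C: A = (d + r cosθ, r sinθ); lever angle φ = atan2(r sinθ, d + r cosθ).
Differentiating tanφ: φ̇ = rω(d cosθ + r)/(d² + r² + 2dr cosθ).
d² + r² + 2dr cosθ = |CA|² = 0.043813 m²;  d cosθ + r = -0.17686 m.
|ω_lever| = |0.1358·11.1·-0.17686| / 0.043813 = 6.0851 rad/s.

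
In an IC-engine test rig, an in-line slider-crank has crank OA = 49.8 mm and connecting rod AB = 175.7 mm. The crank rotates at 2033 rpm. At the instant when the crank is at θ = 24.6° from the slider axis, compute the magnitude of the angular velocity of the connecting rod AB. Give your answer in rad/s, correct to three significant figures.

55.3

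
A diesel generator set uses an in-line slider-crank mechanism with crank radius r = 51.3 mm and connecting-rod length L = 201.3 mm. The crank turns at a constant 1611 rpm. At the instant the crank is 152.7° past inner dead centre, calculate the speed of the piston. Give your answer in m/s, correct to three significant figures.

ω = 2π·1611/60 = 168.7 rad/s
For an in-line slider-crank, x = r cosθ + √(L² − r² sin²θ), so v = −rω sinθ·[1 + r cosθ/√(L² − r² sin²θ)].
With r = 0.0513 m, L = 0.2013 m, θ = 152.7°: √(L² − r² sin²θ) = 0.19992 m.
v = −0.0513·168.7·0.45865·[1 + 0.0513·-0.88862/0.19992] = -3.0643 m/s.
|v| = 3.0643 m/s.

3.06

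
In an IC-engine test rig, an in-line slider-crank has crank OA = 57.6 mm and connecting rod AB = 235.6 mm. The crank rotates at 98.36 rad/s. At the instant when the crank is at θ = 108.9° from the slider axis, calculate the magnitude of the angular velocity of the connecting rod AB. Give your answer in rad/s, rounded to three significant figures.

ω = 98.36 rad/s
The rod makes angle φ with the slider axis where L sinφ = r sinθ; differentiating, L cosφ·φ̇ = r ω cosθ.
L cosφ = √(L² − r² sin²θ) = 0.22921 m.
|ω_rod| = r ω |cosθ| / √(L² − r² sin²θ) = 0.0576·98.36·0.32392/0.22921 = 8.0064 rad/s.

8.01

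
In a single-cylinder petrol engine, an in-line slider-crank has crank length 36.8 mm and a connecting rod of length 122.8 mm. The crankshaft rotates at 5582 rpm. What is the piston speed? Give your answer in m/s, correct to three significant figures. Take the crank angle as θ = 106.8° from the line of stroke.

ω = 2π·5582/60 = 584.5 rad/s
For an in-line slider-crank, x = r cosθ + √(L² − r² sin²θ), so v = −rω sinθ·[1 + r cosθ/√(L² − r² sin²θ)].
With r = 0.0368 m, L = 0.1228 m, θ = 106.8°: √(L² − r² sin²θ) = 0.11764 m.
v = −0.0368·584.5·0.95732·[1 + 0.0368·-0.28903/0.11764] = -18.731 m/s.
|v| = 18.731 m/s.

18.7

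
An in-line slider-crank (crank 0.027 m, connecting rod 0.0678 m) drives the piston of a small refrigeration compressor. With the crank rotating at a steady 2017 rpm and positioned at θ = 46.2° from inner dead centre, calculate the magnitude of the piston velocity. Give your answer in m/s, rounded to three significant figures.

5.30

ω = 2π·2017/60 = 211.2 rad/s
For an in-line slider-crank, x = r cosθ + √(L² − r² sin²θ), so v = −rω sinθ·[1 + r cosθ/√(L² − r² sin²θ)].
With r = 0.027 m, L = 0.0678 m, θ = 46.2°: √(L² − r² sin²θ) = 0.064939 m.
v = −0.027·211.2·0.72176·[1 + 0.027·0.69214/0.064939] = -5.3007 m/s.
|v| = 5.3007 m/s.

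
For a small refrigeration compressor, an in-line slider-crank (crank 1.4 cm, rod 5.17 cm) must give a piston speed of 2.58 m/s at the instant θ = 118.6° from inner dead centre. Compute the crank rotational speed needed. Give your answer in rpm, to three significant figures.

2310

For an in-line slider-crank, |v_piston| = rω|sinθ|·[1 + r cosθ/√(L² − r² sin²θ)].
With r = 0.014 m, L = 0.0517 m, θ = 118.6°: the bracketed kinematic factor |dx/dθ| = 0.010651 m.
ω = v/|dx/dθ| = 2.58/0.010651 = 242.22 rad/s.
N = 60ω/(2π) = 2313 rpm.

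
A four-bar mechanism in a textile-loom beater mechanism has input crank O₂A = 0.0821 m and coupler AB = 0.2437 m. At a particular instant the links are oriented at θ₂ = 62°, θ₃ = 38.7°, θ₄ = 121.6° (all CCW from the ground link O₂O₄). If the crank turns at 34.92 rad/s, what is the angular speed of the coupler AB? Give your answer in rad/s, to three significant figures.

10.2

ω₂ = 34.92 rad/s
Differentiating the loop-closure r₂e^{iθ₂}+r₃e^{iθ₃}=r₁+r₄e^{iθ₄} gives r₂ω₂e^{iθ₂}+r₃ω₃e^{iθ₃}=r₄ω₄e^{iθ₄}.
Eliminating the other unknown: ω₃ = r₂ω₂ sin(θ₄−θ₂) / [r₃ sin(θ₃−θ₄)].
Numerator sine = +0.86251; denominator sine = -0.99233.
Result = 0.0821·34.92·(+0.86251) / (0.2437·(-0.99233)) = -10.225 rad/s; magnitude 10.225 rad/s.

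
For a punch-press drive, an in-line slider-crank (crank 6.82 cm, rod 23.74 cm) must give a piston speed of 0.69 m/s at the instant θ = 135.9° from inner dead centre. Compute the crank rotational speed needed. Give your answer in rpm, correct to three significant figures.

176

For an in-line slider-crank, |v_piston| = rω|sinθ|·[1 + r cosθ/√(L² − r² sin²θ)].
With r = 0.0682 m, L = 0.2374 m, θ = 135.9°: the bracketed kinematic factor |dx/dθ| = 0.037468 m.
ω = v/|dx/dθ| = 0.69/0.037468 = 18.416 rad/s.
N = 60ω/(2π) = 175.86 rpm.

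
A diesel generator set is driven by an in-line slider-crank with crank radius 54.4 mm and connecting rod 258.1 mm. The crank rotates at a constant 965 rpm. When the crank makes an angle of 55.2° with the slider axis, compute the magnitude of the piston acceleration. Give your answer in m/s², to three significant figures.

277

ω = 2π·965/60 = 101.1 rad/s
x(θ) = r cosθ + √(L² − r² sin²θ); with ω constant, a = ω²·d²x/dθ².
d²x/dθ² = −r cosθ − r²(cos2θ)/√u − r⁴ sin²2θ/(4u^{3/2}),  u = L² − r² sin²θ = 0.0646202 m².
Substituting r = 0.0544 m, L = 0.2581 m, θ = 55.2°: d²x/dθ² = -0.027106 m.
a = ω²·d²x/dθ² = (101.1)²·(-0.027106) = -276.81 m/s²;  |a| = 276.81 m/s².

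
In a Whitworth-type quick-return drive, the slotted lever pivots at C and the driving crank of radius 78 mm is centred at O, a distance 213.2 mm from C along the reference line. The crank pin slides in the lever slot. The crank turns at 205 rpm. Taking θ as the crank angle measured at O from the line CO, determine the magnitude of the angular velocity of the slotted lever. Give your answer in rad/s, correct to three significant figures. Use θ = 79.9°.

ω = 21.47 rad/s (from 205 rpm).
Crank pin A relative to C: A = (d + r cosθ, r sinθ); lever angle φ = atan2(r sinθ, d + r cosθ).
Differentiating tanφ: φ̇ = rω(d cosθ + r)/(d² + r² + 2dr cosθ).
d² + r² + 2dr cosθ = |CA|² = 0.0573708 m²;  d cosθ + r = +0.11539 m.
|ω_lever| = |0.078·21.47·+0.11539| / 0.0573708 = 3.3678 rad/s.

3.37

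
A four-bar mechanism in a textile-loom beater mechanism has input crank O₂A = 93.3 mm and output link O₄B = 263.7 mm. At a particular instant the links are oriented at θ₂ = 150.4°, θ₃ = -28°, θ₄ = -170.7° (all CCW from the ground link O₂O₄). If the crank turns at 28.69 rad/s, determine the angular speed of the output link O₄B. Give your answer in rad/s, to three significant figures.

0.468

ω₂ = 28.69 rad/s
Differentiating the loop-closure r₂e^{iθ₂}+r₃e^{iθ₃}=r₁+r₄e^{iθ₄} gives r₂ω₂e^{iθ₂}+r₃ω₃e^{iθ₃}=r₄ω₄e^{iθ₄}.
Eliminating the other unknown: ω₄ = r₂ω₂ sin(θ₂−θ₃) / [r₄ sin(θ₄−θ₃)].
Numerator sine = +0.02792; denominator sine = -0.60599.
Result = 0.0933·28.69·(+0.02792) / (0.2637·(-0.60599)) = -0.46771 rad/s; magnitude 0.46771 rad/s.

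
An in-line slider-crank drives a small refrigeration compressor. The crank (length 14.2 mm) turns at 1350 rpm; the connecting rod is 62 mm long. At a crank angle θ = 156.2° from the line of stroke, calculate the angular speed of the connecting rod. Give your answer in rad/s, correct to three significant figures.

29.8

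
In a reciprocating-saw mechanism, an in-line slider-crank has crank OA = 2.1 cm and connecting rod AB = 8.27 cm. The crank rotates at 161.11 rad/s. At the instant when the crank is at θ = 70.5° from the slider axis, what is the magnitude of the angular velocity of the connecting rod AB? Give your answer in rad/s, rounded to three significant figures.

ω = 161.1 rad/s
The rod makes angle φ with the slider axis where L sinφ = r sinθ; differentiating, L cosφ·φ̇ = r ω cosθ.
L cosφ = √(L² − r² sin²θ) = 0.080296 m.
|ω_rod| = r ω |cosθ| / √(L² − r² sin²θ) = 0.021·161.1·0.33381/0.080296 = 14.065 rad/s.

14.1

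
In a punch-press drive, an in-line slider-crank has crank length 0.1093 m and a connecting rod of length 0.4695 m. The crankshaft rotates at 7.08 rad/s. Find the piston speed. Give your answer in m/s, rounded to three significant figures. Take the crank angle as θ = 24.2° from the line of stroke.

0.385

ω = 7.08 rad/s
For an in-line slider-crank, x = r cosθ + √(L² − r² sin²θ), so v = −rω sinθ·[1 + r cosθ/√(L² − r² sin²θ)].
With r = 0.1093 m, L = 0.4695 m, θ = 24.2°: √(L² − r² sin²θ) = 0.46736 m.
v = −0.1093·7.08·0.40992·[1 + 0.1093·0.91212/0.46736] = -0.38488 m/s.
|v| = 0.38488 m/s.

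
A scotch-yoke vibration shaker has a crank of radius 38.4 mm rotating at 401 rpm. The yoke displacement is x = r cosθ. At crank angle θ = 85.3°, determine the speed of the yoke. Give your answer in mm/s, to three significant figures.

ω = 41.99 rad/s (from 401 rpm).
x = r cosθ ⇒ ẋ = −rω sinθ.
|v| = rω|sinθ| = 0.0384·41.99·|sin 85.3°| = 1.6071 m/s = 1607.1 mm/s.

1610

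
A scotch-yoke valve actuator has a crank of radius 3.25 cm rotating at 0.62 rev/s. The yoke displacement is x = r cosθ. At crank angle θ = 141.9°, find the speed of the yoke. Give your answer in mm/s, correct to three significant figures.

78.1

ω = 3.896 rad/s (from 0.62 rev/s).
x = r cosθ ⇒ ẋ = −rω sinθ.
|v| = rω|sinθ| = 0.0325·3.896·|sin 141.9°| = 0.078121 m/s = 78.121 mm/s.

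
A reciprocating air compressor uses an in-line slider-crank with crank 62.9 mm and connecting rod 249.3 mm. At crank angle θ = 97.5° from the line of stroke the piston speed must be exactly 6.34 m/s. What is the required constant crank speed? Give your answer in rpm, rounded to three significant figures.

For an in-line slider-crank, |v_piston| = rω|sinθ|·[1 + r cosθ/√(L² − r² sin²θ)].
With r = 0.0629 m, L = 0.2493 m, θ = 97.5°: the bracketed kinematic factor |dx/dθ| = 0.060241 m.
ω = v/|dx/dθ| = 6.34/0.060241 = 105.24 rad/s.
N = 60ω/(2π) = 1005 rpm.

1010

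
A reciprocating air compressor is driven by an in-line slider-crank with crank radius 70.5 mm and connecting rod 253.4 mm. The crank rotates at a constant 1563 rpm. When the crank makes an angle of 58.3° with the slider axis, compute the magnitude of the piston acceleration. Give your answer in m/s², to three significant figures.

759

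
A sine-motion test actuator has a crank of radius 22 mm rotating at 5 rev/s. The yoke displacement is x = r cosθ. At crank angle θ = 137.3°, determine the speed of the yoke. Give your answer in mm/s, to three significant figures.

469

ω = 31.42 rad/s (from 5 rev/s).
x = r cosθ ⇒ ẋ = −rω sinθ.
|v| = rω|sinθ| = 0.022·31.42·|sin 137.3°| = 0.46871 m/s = 468.71 mm/s.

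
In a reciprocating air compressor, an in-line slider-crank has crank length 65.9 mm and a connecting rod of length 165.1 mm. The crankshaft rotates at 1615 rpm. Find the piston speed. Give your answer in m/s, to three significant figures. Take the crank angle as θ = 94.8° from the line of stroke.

ω = 2π·1615/60 = 169.1 rad/s
For an in-line slider-crank, x = r cosθ + √(L² − r² sin²θ), so v = −rω sinθ·[1 + r cosθ/√(L² − r² sin²θ)].
With r = 0.0659 m, L = 0.1651 m, θ = 94.8°: √(L² − r² sin²θ) = 0.15148 m.
v = −0.0659·169.1·0.99649·[1 + 0.0659·-0.08368/0.15148] = -10.702 m/s.
|v| = 10.702 m/s.

10.7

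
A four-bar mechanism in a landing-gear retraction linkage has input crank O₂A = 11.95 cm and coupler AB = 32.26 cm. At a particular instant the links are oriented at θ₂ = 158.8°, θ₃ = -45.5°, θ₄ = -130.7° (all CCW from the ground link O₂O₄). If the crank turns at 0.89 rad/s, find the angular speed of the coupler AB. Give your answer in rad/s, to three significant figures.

0.312

ω₂ = 0.89 rad/s
Differentiating the loop-closure r₂e^{iθ₂}+r₃e^{iθ₃}=r₁+r₄e^{iθ₄} gives r₂ω₂e^{iθ₂}+r₃ω₃e^{iθ₃}=r₄ω₄e^{iθ₄}.
Eliminating the other unknown: ω₃ = r₂ω₂ sin(θ₄−θ₂) / [r₃ sin(θ₃−θ₄)].
Numerator sine = +0.94264; denominator sine = +0.99649.
Result = 0.1195·0.89·(+0.94264) / (0.3226·(+0.99649)) = +0.31186 rad/s; magnitude 0.31186 rad/s.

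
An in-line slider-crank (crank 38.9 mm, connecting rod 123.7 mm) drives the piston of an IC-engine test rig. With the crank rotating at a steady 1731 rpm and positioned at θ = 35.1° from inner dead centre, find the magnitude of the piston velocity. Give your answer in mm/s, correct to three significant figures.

5120

ω = 2π·1731/60 = 181.3 rad/s
For an in-line slider-crank, x = r cosθ + √(L² − r² sin²θ), so v = −rω sinθ·[1 + r cosθ/√(L² − r² sin²θ)].
With r = 0.0389 m, L = 0.1237 m, θ = 35.1°: √(L² − r² sin²θ) = 0.12166 m.
v = −0.0389·181.3·0.57501·[1 + 0.0389·0.81815/0.12166] = -5.1153 m/s.
|v| = 5.1153 m/s = 5115.3 mm/s.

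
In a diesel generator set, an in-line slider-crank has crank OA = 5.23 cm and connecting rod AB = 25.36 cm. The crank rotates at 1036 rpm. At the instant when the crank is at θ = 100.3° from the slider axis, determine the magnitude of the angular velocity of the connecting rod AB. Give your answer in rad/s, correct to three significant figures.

ω = 108.5 rad/s (converted from 1036 rpm).
The rod makes angle φ with the slider axis where L sinφ = r sinθ; differentiating, L cosφ·φ̇ = r ω cosθ.
L cosφ = √(L² − r² sin²θ) = 0.24832 m.
|ω_rod| = r ω |cosθ| / √(L² − r² sin²θ) = 0.0523·108.5·0.17880/0.24832 = 4.0855 rad/s.

4.09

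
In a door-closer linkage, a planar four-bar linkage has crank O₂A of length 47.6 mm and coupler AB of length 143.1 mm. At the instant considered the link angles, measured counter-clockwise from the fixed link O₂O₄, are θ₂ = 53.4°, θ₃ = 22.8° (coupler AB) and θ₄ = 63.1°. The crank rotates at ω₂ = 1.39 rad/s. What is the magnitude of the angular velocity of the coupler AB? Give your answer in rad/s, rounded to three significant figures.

0.120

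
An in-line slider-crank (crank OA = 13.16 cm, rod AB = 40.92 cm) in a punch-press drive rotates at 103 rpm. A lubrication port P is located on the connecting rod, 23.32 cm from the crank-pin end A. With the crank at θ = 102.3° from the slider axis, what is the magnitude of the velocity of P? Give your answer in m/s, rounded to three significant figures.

1.34

ω = 10.79 rad/s.  Crank-pin speed |V_A| = rω = 1.4195 m/s, perpendicular to OA.
Rod angle: sinφ = −(r/L) sinθ ⇒ φ = -18.314°; ω_rod = −rω cosθ/√(L²−r²sin²θ) = +0.7784 rad/s.
V_P = V_A + ω_rod × AP, with AP = 0.2332 m along the rod.
Components: V_Px = −rω sinθ − a·ω_rod·sinφ = -1.3298 m/s;  V_Py = rω cosθ + a·ω_rod·cosφ = -0.13006 m/s.
|V_P| = √(V_Px² + V_Py²) = 1.3362 m/s.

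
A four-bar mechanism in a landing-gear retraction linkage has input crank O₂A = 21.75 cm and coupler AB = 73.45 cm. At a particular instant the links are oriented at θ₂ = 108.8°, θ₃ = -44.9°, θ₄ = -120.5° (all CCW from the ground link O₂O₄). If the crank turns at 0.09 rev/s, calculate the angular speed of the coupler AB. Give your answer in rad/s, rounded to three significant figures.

ω₂ = 0.5655 rad/s (from 0.09 rev/s).
Differentiating the loop-closure r₂e^{iθ₂}+r₃e^{iθ₃}=r₁+r₄e^{iθ₄} gives r₂ω₂e^{iθ₂}+r₃ω₃e^{iθ₃}=r₄ω₄e^{iθ₄}.
Eliminating the other unknown: ω₃ = r₂ω₂ sin(θ₄−θ₂) / [r₃ sin(θ₃−θ₄)].
Numerator sine = +0.75813; denominator sine = +0.96858.
Result = 0.2175·0.5655·(+0.75813) / (0.7345·(+0.96858)) = +0.13107 rad/s; magnitude 0.13107 rad/s.

0.131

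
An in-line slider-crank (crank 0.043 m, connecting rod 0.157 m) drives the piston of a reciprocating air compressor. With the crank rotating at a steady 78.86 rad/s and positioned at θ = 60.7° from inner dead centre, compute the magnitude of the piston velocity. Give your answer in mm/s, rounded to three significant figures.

ω = 78.86 rad/s
For an in-line slider-crank, x = r cosθ + √(L² − r² sin²θ), so v = −rω sinθ·[1 + r cosθ/√(L² − r² sin²θ)].
With r = 0.043 m, L = 0.157 m, θ = 60.7°: √(L² − r² sin²θ) = 0.15246 m.
v = −0.043·78.86·0.87207·[1 + 0.043·0.48938/0.15246] = -3.3653 m/s.
|v| = 3.3653 m/s = 3365.3 mm/s.

3370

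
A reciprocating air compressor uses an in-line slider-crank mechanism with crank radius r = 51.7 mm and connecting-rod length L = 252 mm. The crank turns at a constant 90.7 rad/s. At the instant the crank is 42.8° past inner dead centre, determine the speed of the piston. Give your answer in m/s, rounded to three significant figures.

ω = 90.7 rad/s
For an in-line slider-crank, x = r cosθ + √(L² − r² sin²θ), so v = −rω sinθ·[1 + r cosθ/√(L² − r² sin²θ)].
With r = 0.0517 m, L = 0.252 m, θ = 42.8°: √(L² − r² sin²θ) = 0.24954 m.
v = −0.0517·90.7·0.67944·[1 + 0.0517·0.73373/0.24954] = -3.6704 m/s.
|v| = 3.6704 m/s.

3.67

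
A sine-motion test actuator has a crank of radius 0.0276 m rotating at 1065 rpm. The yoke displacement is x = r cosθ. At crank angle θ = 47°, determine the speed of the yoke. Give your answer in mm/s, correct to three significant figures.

2250

ω = 111.5 rad/s (from 1065 rpm).
x = r cosθ ⇒ ẋ = −rω sinθ.
|v| = rω|sinθ| = 0.0276·111.5·|sin 47°| = 2.2512 m/s = 2251.2 mm/s.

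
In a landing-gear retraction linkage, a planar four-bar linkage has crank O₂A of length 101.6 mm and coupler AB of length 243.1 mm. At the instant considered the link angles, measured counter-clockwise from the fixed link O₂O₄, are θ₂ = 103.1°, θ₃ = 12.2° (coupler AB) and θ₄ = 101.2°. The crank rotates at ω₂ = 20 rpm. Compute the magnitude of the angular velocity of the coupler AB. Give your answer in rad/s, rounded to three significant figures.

ω₂ = 2.094 rad/s (from 20 rpm).
Differentiating the loop-closure r₂e^{iθ₂}+r₃e^{iθ₃}=r₁+r₄e^{iθ₄} gives r₂ω₂e^{iθ₂}+r₃ω₃e^{iθ₃}=r₄ω₄e^{iθ₄}.
Eliminating the other unknown: ω₃ = r₂ω₂ sin(θ₄−θ₂) / [r₃ sin(θ₃−θ₄)].
Numerator sine = -0.03316; denominator sine = -0.99985.
Result = 0.1016·2.094·(-0.03316) / (0.2431·(-0.99985)) = +0.029026 rad/s; magnitude 0.029026 rad/s.

0.0290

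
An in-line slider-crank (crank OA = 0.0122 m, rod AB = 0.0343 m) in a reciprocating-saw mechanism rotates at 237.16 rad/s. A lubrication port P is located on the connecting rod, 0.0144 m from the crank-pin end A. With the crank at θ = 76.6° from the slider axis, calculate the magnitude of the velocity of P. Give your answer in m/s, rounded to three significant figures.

2.94

ω = 237.2 rad/s.  Crank-pin speed |V_A| = rω = 2.8934 m/s, perpendicular to OA.
Rod angle: sinφ = −(r/L) sinθ ⇒ φ = -20.243°; ω_rod = −rω cosθ/√(L²−r²sin²θ) = -20.836 rad/s.
V_P = V_A + ω_rod × AP, with AP = 0.0144 m along the rod.
Components: V_Px = −rω sinθ − a·ω_rod·sinφ = -2.9184 m/s;  V_Py = rω cosθ + a·ω_rod·cosφ = +0.38902 m/s.
|V_P| = √(V_Px² + V_Py²) = 2.9442 m/s.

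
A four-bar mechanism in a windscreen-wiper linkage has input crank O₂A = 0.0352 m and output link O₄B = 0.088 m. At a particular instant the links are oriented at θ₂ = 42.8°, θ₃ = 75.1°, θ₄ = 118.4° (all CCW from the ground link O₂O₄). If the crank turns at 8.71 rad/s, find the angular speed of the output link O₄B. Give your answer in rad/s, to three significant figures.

2.71

ω₂ = 8.71 rad/s
Differentiating the loop-closure r₂e^{iθ₂}+r₃e^{iθ₃}=r₁+r₄e^{iθ₄} gives r₂ω₂e^{iθ₂}+r₃ω₃e^{iθ₃}=r₄ω₄e^{iθ₄}.
Eliminating the other unknown: ω₄ = r₂ω₂ sin(θ₂−θ₃) / [r₄ sin(θ₄−θ₃)].
Numerator sine = -0.53435; denominator sine = +0.68582.
Result = 0.0352·8.71·(-0.53435) / (0.088·(+0.68582)) = -2.7145 rad/s; magnitude 2.7145 rad/s.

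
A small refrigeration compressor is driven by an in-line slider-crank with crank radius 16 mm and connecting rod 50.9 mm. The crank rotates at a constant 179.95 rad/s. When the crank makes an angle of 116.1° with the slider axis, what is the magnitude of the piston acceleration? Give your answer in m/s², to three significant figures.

329

ω = 179.9 rad/s
x(θ) = r cosθ + √(L² − r² sin²θ); with ω constant, a = ω²·d²x/dθ².
d²x/dθ² = −r cosθ − r²(cos2θ)/√u − r⁴ sin²2θ/(4u^{3/2}),  u = L² − r² sin²θ = 0.00238436 m².
Substituting r = 0.016 m, L = 0.0509 m, θ = 116.1°: d²x/dθ² = +0.010164 m.
a = ω²·d²x/dθ² = (179.9)²·(+0.010164) = +329.15 m/s²;  |a| = 329.15 m/s².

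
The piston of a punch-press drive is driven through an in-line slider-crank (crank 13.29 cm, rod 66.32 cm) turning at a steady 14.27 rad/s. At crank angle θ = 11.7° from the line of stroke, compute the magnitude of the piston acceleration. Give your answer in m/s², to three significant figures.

31.5

ω = 14.27 rad/s
x(θ) = r cosθ + √(L² − r² sin²θ); with ω constant, a = ω²·d²x/dθ².
d²x/dθ² = −r cosθ − r²(cos2θ)/√u − r⁴ sin²2θ/(4u^{3/2}),  u = L² − r² sin²θ = 0.439108 m².
Substituting r = 0.1329 m, L = 0.6632 m, θ = 11.7°: d²x/dθ² = -0.15464 m.
a = ω²·d²x/dθ² = (14.27)²·(-0.15464) = -31.49 m/s²;  |a| = 31.49 m/s².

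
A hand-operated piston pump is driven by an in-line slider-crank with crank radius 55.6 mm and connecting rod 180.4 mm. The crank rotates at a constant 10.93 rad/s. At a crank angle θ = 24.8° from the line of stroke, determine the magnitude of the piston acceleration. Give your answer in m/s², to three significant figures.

7.40

ω = 10.93 rad/s
x(θ) = r cosθ + √(L² − r² sin²θ); with ω constant, a = ω²·d²x/dθ².
d²x/dθ² = −r cosθ − r²(cos2θ)/√u − r⁴ sin²2θ/(4u^{3/2}),  u = L² − r² sin²θ = 0.0320003 m².
Substituting r = 0.0556 m, L = 0.1804 m, θ = 24.8°: d²x/dθ² = -0.061915 m.
a = ω²·d²x/dθ² = (10.93)²·(-0.061915) = -7.3966 m/s²;  |a| = 7.3966 m/s².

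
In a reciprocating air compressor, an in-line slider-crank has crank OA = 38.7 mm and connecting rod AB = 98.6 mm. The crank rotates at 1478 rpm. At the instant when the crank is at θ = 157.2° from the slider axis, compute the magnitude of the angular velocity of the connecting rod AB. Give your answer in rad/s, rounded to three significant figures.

ω = 154.8 rad/s (converted from 1478 rpm).
The rod makes angle φ with the slider axis where L sinφ = r sinθ; differentiating, L cosφ·φ̇ = r ω cosθ.
L cosφ = √(L² − r² sin²θ) = 0.097453 m.
|ω_rod| = r ω |cosθ| / √(L² − r² sin²θ) = 0.0387·154.8·0.92186/0.097453 = 56.661 rad/s.

56.7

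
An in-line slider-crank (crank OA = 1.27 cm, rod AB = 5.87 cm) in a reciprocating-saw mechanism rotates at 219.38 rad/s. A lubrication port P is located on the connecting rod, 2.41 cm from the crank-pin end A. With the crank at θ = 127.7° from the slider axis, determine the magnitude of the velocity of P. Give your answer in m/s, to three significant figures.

2.31

ω = 219.4 rad/s.  Crank-pin speed |V_A| = rω = 2.7861 m/s, perpendicular to OA.
Rod angle: sinφ = −(r/L) sinθ ⇒ φ = -9.857°; ω_rod = −rω cosθ/√(L²−r²sin²θ) = +29.46 rad/s.
V_P = V_A + ω_rod × AP, with AP = 0.0241 m along the rod.
Components: V_Px = −rω sinθ − a·ω_rod·sinφ = -2.0829 m/s;  V_Py = rω cosθ + a·ω_rod·cosφ = -1.0043 m/s.
|V_P| = √(V_Px² + V_Py²) = 2.3124 m/s.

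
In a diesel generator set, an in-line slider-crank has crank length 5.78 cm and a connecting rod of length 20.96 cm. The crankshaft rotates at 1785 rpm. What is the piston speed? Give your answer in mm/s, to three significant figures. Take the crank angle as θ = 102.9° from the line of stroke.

9860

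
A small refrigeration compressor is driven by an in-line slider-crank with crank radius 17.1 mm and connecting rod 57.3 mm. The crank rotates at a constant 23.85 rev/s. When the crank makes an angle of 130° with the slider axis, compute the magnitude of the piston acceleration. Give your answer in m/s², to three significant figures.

265

ω = 2π·23.9 = 149.9 rad/s
x(θ) = r cosθ + √(L² − r² sin²θ); with ω constant, a = ω²·d²x/dθ².
d²x/dθ² = −r cosθ − r²(cos2θ)/√u − r⁴ sin²2θ/(4u^{3/2}),  u = L² − r² sin²θ = 0.0031117 m².
Substituting r = 0.0171 m, L = 0.0573 m, θ = 130°: d²x/dθ² = +0.011782 m.
a = ω²·d²x/dθ² = (149.9)²·(+0.011782) = +264.59 m/s²;  |a| = 264.59 m/s².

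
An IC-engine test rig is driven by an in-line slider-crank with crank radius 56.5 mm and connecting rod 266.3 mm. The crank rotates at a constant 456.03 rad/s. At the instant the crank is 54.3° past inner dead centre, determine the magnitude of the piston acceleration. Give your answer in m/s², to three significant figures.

ω = 456 rad/s
x(θ) = r cosθ + √(L² − r² sin²θ); with ω constant, a = ω²·d²x/dθ².
d²x/dθ² = −r cosθ − r²(cos2θ)/√u − r⁴ sin²2θ/(4u^{3/2}),  u = L² − r² sin²θ = 0.0688105 m².
Substituting r = 0.0565 m, L = 0.2663 m, θ = 54.3°: d²x/dθ² = -0.029215 m.
a = ω²·d²x/dθ² = (456)²·(-0.029215) = -6075.7 m/s²;  |a| = 6075.7 m/s².

6080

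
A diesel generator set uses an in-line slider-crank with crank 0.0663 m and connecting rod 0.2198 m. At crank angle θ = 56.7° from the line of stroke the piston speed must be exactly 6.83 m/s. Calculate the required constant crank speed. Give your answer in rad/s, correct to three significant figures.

For an in-line slider-crank, |v_piston| = rω|sinθ|·[1 + r cosθ/√(L² − r² sin²θ)].
With r = 0.0663 m, L = 0.2198 m, θ = 56.7°: the bracketed kinematic factor |dx/dθ| = 0.064897 m.
ω = v/|dx/dθ| = 6.83/0.064897 = 105.24 rad/s.

105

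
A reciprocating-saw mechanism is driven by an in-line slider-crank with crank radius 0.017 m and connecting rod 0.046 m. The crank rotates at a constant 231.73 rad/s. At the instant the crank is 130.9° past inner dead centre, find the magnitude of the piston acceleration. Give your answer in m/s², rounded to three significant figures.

ω = 231.7 rad/s
x(θ) = r cosθ + √(L² − r² sin²θ); with ω constant, a = ω²·d²x/dθ².
d²x/dθ² = −r cosθ − r²(cos2θ)/√u − r⁴ sin²2θ/(4u^{3/2}),  u = L² − r² sin²θ = 0.00195089 m².
Substituting r = 0.017 m, L = 0.046 m, θ = 130.9°: d²x/dθ² = +0.011826 m.
a = ω²·d²x/dθ² = (231.7)²·(+0.011826) = +635.07 m/s²;  |a| = 635.07 m/s².

635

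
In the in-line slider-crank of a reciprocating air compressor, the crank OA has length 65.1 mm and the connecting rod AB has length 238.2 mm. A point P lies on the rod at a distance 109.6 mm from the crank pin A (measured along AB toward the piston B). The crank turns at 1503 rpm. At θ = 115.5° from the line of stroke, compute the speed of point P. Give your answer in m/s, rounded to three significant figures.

9.05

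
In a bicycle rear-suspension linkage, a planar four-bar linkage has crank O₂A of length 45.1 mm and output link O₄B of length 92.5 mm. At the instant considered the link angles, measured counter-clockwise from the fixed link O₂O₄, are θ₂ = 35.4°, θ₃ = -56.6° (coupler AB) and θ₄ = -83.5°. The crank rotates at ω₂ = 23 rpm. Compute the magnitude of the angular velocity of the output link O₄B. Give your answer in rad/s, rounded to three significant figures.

2.59

ω₂ = 2.409 rad/s (from 23 rpm).
Differentiating the loop-closure r₂e^{iθ₂}+r₃e^{iθ₃}=r₁+r₄e^{iθ₄} gives r₂ω₂e^{iθ₂}+r₃ω₃e^{iθ₃}=r₄ω₄e^{iθ₄}.
Eliminating the other unknown: ω₄ = r₂ω₂ sin(θ₂−θ₃) / [r₄ sin(θ₄−θ₃)].
Numerator sine = +0.99939; denominator sine = -0.45243.
Result = 0.0451·2.409·(+0.99939) / (0.0925·(-0.45243)) = -2.594 rad/s; magnitude 2.594 rad/s.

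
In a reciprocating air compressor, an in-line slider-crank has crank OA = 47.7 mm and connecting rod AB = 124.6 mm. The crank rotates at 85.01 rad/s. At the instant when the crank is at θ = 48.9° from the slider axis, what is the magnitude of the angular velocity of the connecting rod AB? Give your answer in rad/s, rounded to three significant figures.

ω = 85.01 rad/s
The rod makes angle φ with the slider axis where L sinφ = r sinθ; differentiating, L cosφ·φ̇ = r ω cosθ.
L cosφ = √(L² − r² sin²θ) = 0.1193 m.
|ω_rod| = r ω |cosθ| / √(L² − r² sin²θ) = 0.0477·85.01·0.65738/0.1193 = 22.344 rad/s.

22.3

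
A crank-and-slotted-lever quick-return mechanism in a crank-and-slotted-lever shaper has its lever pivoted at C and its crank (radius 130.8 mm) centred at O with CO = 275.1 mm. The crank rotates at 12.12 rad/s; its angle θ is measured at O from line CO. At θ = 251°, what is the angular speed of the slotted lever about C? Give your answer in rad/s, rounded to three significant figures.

0.943

ω = 12.12 rad/s
Crank pin A relative to C: A = (d + r cosθ, r sinθ); lever angle φ = atan2(r sinθ, d + r cosθ).
Differentiating tanφ: φ̇ = rω(d cosθ + r)/(d² + r² + 2dr cosθ).
d² + r² + 2dr cosθ = |CA|² = 0.0693588 m²;  d cosθ + r = +0.041236 m.
|ω_lever| = |0.1308·12.12·+0.041236| / 0.0693588 = 0.94251 rad/s.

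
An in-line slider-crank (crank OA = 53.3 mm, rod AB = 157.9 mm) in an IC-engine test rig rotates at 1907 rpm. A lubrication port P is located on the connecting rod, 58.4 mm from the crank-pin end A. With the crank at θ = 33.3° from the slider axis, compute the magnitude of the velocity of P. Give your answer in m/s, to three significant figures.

8.56

ω = 199.7 rad/s.  Crank-pin speed |V_A| = rω = 10.644 m/s, perpendicular to OA.
Rod angle: sinφ = −(r/L) sinθ ⇒ φ = -10.680°; ω_rod = −rω cosθ/√(L²−r²sin²θ) = -57.335 rad/s.
V_P = V_A + ω_rod × AP, with AP = 0.0584 m along the rod.
Components: V_Px = −rω sinθ − a·ω_rod·sinφ = -6.4644 m/s;  V_Py = rω cosθ + a·ω_rod·cosφ = +5.606 m/s.
|V_P| = √(V_Px² + V_Py²) = 8.5566 m/s.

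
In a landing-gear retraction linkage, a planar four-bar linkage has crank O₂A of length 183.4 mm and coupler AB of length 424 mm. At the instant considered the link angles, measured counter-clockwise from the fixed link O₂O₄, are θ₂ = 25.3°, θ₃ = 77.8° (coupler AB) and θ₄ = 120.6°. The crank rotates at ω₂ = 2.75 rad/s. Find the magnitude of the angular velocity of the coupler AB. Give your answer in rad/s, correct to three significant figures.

ω₂ = 2.75 rad/s
Differentiating the loop-closure r₂e^{iθ₂}+r₃e^{iθ₃}=r₁+r₄e^{iθ₄} gives r₂ω₂e^{iθ₂}+r₃ω₃e^{iθ₃}=r₄ω₄e^{iθ₄}.
Eliminating the other unknown: ω₃ = r₂ω₂ sin(θ₄−θ₂) / [r₃ sin(θ₃−θ₄)].
Numerator sine = +0.99572; denominator sine = -0.67944.
Result = 0.1834·2.75·(+0.99572) / (0.424·(-0.67944)) = -1.7432 rad/s; magnitude 1.7432 rad/s.

1.74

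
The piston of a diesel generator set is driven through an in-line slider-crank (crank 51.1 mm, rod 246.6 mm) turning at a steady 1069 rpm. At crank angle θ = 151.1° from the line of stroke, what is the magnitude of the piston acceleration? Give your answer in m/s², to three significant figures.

ω = 2π·1069/60 = 111.9 rad/s
x(θ) = r cosθ + √(L² − r² sin²θ); with ω constant, a = ω²·d²x/dθ².
d²x/dθ² = −r cosθ − r²(cos2θ)/√u − r⁴ sin²2θ/(4u^{3/2}),  u = L² − r² sin²θ = 0.0602017 m².
Substituting r = 0.0511 m, L = 0.2466 m, θ = 151.1°: d²x/dθ² = +0.038983 m.
a = ω²·d²x/dθ² = (111.9)²·(+0.038983) = +488.52 m/s²;  |a| = 488.52 m/s².

489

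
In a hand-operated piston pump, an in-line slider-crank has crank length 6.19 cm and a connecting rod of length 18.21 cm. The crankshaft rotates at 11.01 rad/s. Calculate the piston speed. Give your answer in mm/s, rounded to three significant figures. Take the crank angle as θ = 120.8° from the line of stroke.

479

ω = 11.01 rad/s
For an in-line slider-crank, x = r cosθ + √(L² − r² sin²θ), so v = −rω sinθ·[1 + r cosθ/√(L² − r² sin²θ)].
With r = 0.0619 m, L = 0.1821 m, θ = 120.8°: √(L² − r² sin²θ) = 0.17416 m.
v = −0.0619·11.01·0.85896·[1 + 0.0619·-0.51204/0.17416] = -0.47886 m/s.
|v| = 0.47886 m/s = 478.86 mm/s.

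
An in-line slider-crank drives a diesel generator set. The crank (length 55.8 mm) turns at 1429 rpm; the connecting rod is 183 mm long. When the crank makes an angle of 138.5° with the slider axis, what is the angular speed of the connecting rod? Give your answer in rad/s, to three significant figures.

ω = 149.6 rad/s (converted from 1429 rpm).
The rod makes angle φ with the slider axis where L sinφ = r sinθ; differentiating, L cosφ·φ̇ = r ω cosθ.
L cosφ = √(L² − r² sin²θ) = 0.17923 m.
|ω_rod| = r ω |cosθ| / √(L² − r² sin²θ) = 0.0558·149.6·0.74896/0.17923 = 34.894 rad/s.

34.9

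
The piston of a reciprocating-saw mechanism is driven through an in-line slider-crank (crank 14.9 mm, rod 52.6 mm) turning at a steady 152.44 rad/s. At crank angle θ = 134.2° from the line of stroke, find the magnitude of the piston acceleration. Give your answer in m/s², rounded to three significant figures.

242

ω = 152.4 rad/s
x(θ) = r cosθ + √(L² − r² sin²θ); with ω constant, a = ω²·d²x/dθ².
d²x/dθ² = −r cosθ − r²(cos2θ)/√u − r⁴ sin²2θ/(4u^{3/2}),  u = L² − r² sin²θ = 0.00265266 m².
Substituting r = 0.0149 m, L = 0.0526 m, θ = 134.2°: d²x/dθ² = +0.010418 m.
a = ω²·d²x/dθ² = (152.4)²·(+0.010418) = +242.09 m/s²;  |a| = 242.09 m/s².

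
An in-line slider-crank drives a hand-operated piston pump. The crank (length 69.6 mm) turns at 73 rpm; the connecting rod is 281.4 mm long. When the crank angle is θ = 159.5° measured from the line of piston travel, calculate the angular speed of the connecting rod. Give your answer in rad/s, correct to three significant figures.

ω = 7.645 rad/s (converted from 73 rpm).
The rod makes angle φ with the slider axis where L sinφ = r sinθ; differentiating, L cosφ·φ̇ = r ω cosθ.
L cosφ = √(L² − r² sin²θ) = 0.28034 m.
|ω_rod| = r ω |cosθ| / √(L² − r² sin²θ) = 0.0696·7.645·0.93667/0.28034 = 1.7777 rad/s.

1.78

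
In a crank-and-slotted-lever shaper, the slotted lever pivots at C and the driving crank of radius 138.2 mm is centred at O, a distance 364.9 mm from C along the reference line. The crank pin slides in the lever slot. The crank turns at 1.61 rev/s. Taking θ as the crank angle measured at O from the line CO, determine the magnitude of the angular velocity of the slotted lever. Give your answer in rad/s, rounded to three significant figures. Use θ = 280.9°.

1.69

ω = 10.12 rad/s (from 1.61 rev/s).
Crank pin A relative to C: A = (d + r cosθ, r sinθ); lever angle φ = atan2(r sinθ, d + r cosθ).
Differentiating tanφ: φ̇ = rω(d cosθ + r)/(d² + r² + 2dr cosθ).
d² + r² + 2dr cosθ = |CA|² = 0.171323 m²;  d cosθ + r = +0.2072 m.
|ω_lever| = |0.1382·10.12·+0.2072| / 0.171323 = 1.6908 rad/s.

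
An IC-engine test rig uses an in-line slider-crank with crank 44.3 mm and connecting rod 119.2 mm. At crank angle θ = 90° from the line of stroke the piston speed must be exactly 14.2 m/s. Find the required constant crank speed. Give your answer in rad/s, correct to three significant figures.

321

For an in-line slider-crank, |v_piston| = rω|sinθ|·[1 + r cosθ/√(L² − r² sin²θ)].
With r = 0.0443 m, L = 0.1192 m, θ = 90°: the bracketed kinematic factor |dx/dθ| = 0.0443 m.
ω = v/|dx/dθ| = 14.2/0.0443 = 320.54 rad/s.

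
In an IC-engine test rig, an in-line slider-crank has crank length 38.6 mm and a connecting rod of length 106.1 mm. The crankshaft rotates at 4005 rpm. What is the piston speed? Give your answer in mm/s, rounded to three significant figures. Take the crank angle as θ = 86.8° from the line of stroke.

ω = 2π·4005/60 = 419.4 rad/s
For an in-line slider-crank, x = r cosθ + √(L² − r² sin²θ), so v = −rω sinθ·[1 + r cosθ/√(L² − r² sin²θ)].
With r = 0.0386 m, L = 0.1061 m, θ = 86.8°: √(L² − r² sin²θ) = 0.098853 m.
v = −0.0386·419.4·0.99844·[1 + 0.0386·0.05582/0.098853] = -16.516 m/s.
|v| = 16.516 m/s = 16516 mm/s.

16500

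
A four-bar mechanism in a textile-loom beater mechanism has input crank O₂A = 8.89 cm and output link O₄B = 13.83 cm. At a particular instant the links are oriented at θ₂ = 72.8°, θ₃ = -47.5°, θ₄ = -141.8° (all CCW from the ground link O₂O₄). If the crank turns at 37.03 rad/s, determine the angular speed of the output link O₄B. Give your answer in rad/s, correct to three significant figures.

20.6

ω₂ = 37.03 rad/s
Differentiating the loop-closure r₂e^{iθ₂}+r₃e^{iθ₃}=r₁+r₄e^{iθ₄} gives r₂ω₂e^{iθ₂}+r₃ω₃e^{iθ₃}=r₄ω₄e^{iθ₄}.
Eliminating the other unknown: ω₄ = r₂ω₂ sin(θ₂−θ₃) / [r₄ sin(θ₄−θ₃)].
Numerator sine = +0.86340; denominator sine = -0.99719.
Result = 0.0889·37.03·(+0.86340) / (0.1383·(-0.99719)) = -20.609 rad/s; magnitude 20.609 rad/s.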